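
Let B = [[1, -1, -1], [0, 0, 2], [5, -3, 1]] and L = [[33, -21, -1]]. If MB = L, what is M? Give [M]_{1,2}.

-2

Right-multiplying both sides by B⁻¹ gives M = LB⁻¹.
det B = -4; the adjugate gives B⁻¹ = [[-3/2, -1, 1/2], [-5/2, -3/2, 1/2], [0, 1/2, 0]].
M = LB⁻¹ = [[33, -21, -1]] · [[-3/2, -1, 1/2], [-5/2, -3/2, 1/2], [0, 1/2, 0]] = [[3, -2, 6]].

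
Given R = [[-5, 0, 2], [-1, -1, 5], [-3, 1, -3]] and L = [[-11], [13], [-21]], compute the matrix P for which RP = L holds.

R is on the left of P, so left-multiply by R⁻¹: P = R⁻¹L.
det R = 2, so R⁻¹ = [[-1, 1, 1], [-9, 21/2, 23/2], [-2, 5/2, 5/2]].
P = R⁻¹L = [[-1, 1, 1], [-9, 21/2, 23/2], [-2, 5/2, 5/2]] · [[-11], [13], [-21]] = [[3], [-6], [2]].

P = [[3], [-6], [2]]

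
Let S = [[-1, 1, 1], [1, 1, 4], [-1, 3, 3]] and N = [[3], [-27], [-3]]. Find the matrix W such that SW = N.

Since S multiplies W on the left, W = S⁻¹N.
det S = 6; the adjugate gives S⁻¹ = [[-3/2, 0, 1/2], [-7/6, -1/3, 5/6], [2/3, 1/3, -1/3]].
W = S⁻¹N = [[-3/2, 0, 1/2], [-7/6, -1/3, 5/6], [2/3, 1/3, -1/3]] · [[3], [-27], [-3]] = [[-6], [3], [-6]].

W = [[-6], [3], [-6]]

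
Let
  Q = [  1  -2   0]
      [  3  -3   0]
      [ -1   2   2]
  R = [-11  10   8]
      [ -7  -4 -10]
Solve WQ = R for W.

W = [[5, -4, 4], [6, -6, -5]]

Right-multiplying both sides by Q⁻¹ gives W = RQ⁻¹.
det Q = 6; the adjugate gives Q⁻¹ = [[-1, 2/3, 0], [-1, 1/3, 0], [1/2, 0, 1/2]].
W = RQ⁻¹ = [[-11, 10, 8], [-7, -4, -10]] · [[-1, 2/3, 0], [-1, 1/3, 0], [1/2, 0, 1/2]] = [[5, -4, 4], [6, -6, -5]].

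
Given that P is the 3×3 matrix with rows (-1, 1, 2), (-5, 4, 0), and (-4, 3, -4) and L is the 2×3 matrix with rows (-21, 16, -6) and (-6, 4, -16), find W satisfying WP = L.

W = [[-5, 6, -1], [0, -2, 4]]

Right-multiplying both sides by P⁻¹ gives W = LP⁻¹.
det P = -2, so P⁻¹ = [[8, -5, 4], [10, -6, 5], [-1/2, 1/2, -1/2]].
W = LP⁻¹ = [[-21, 16, -6], [-6, 4, -16]] · [[8, -5, 4], [10, -6, 5], [-1/2, 1/2, -1/2]] = [[-5, 6, -1], [0, -2, 4]].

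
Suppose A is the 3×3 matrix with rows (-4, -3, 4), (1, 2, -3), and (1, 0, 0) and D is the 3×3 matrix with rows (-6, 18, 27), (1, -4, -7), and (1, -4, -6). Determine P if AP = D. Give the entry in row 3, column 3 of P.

-3

Since A multiplies P on the left, P = A⁻¹D.
det A = 1, so A⁻¹ = [[0, 0, 1], [-3, -4, -8], [-2, -3, -5]].
P = A⁻¹D = [[0, 0, 1], [-3, -4, -8], [-2, -3, -5]] · [[-6, 18, 27], [1, -4, -7], [1, -4, -6]] = [[1, -4, -6], [6, -6, -5], [4, -4, -3]].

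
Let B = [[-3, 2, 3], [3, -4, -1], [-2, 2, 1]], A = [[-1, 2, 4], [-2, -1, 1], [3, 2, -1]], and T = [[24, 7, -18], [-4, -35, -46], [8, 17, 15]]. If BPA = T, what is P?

P = [[-1, 0, -3], [4, -5, -4], [-4, -3, -2]]

Left-multiply by B⁻¹ and right-multiply by A⁻¹: P = B⁻¹TA⁻¹.
det B = -2; the adjugate gives B⁻¹ = [[1, -2, -5], [1/2, -3/2, -3], [1, -1, -3]].
det A = -1, so A⁻¹ = [[1, -10, -6], [-1, 11, 7], [1, -8, -5]].
B⁻¹T = [[-8, -8, -1], [-6, 5, 15], [4, -9, -17]].
P = (B⁻¹T)A⁻¹ = [[-1, 0, -3], [4, -5, -4], [-4, -3, -2]].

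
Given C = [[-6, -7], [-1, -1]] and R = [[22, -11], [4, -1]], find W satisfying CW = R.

C is on the left of W, so left-multiply by C⁻¹: W = C⁻¹R.
det C = -1; the adjugate gives C⁻¹ = [[1, -7], [-1, 6]].
W = C⁻¹R = [[1, -7], [-1, 6]] · [[22, -11], [4, -1]] = [[-6, -4], [2, 5]].

W = [[-6, -4], [2, 5]]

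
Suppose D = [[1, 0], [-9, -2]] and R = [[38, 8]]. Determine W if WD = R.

Right-multiplying both sides by D⁻¹ gives W = RD⁻¹.
det D = -2; the adjugate gives D⁻¹ = [[1, 0], [-9/2, -1/2]].
W = RD⁻¹ = [[38, 8]] · [[1, 0], [-9/2, -1/2]] = [[2, -4]].

W = [[2, -4]]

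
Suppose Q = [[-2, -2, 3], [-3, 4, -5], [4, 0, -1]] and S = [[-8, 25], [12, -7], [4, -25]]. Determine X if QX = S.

X = [[0, -6], [-2, -5], [-4, 1]]

Q is on the left of X, so left-multiply by Q⁻¹: X = Q⁻¹S.
det Q = 6, so Q⁻¹ = [[-2/3, -1/3, -1/3], [-23/6, -5/3, -19/6], [-8/3, -4/3, -7/3]].
X = Q⁻¹S = [[-2/3, -1/3, -1/3], [-23/6, -5/3, -19/6], [-8/3, -4/3, -7/3]] · [[-8, 25], [12, -7], [4, -25]] = [[0, -6], [-2, -5], [-4, 1]].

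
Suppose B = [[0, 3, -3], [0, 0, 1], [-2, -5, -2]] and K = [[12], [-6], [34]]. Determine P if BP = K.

Since B multiplies P on the left, P = B⁻¹K.
det B = -6, so B⁻¹ = [[-5/6, -7/2, -1/2], [1/3, 1, 0], [0, 1, 0]].
P = B⁻¹K = [[-5/6, -7/2, -1/2], [1/3, 1, 0], [0, 1, 0]] · [[12], [-6], [34]] = [[-6], [-2], [-6]].

P = [[-6], [-2], [-6]]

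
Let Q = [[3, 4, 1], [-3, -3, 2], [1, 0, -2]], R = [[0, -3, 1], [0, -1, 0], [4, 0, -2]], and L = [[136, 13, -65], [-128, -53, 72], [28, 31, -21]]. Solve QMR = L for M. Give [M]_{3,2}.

4

M = Q⁻¹LR⁻¹ (apply Q⁻¹ on the left and R⁻¹ on the right).
Q has determinant 5; Q⁻¹ = [[6/5, 8/5, 11/5], [-4/5, -7/5, -9/5], [3/5, 4/5, 3/5]].
det R = 4; the adjugate gives R⁻¹ = [[1/2, -3/2, 1/4], [0, -1, 0], [1, -3, 0]].
Q⁻¹L = [[20, -1, -9], [20, 8, -11], [-4, -16, 6]].
M = (Q⁻¹L)R⁻¹ = [[1, -2, 5], [-1, -5, 5], [4, 4, -1]].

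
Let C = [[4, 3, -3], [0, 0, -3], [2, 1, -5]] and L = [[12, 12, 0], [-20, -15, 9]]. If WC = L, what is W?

W = [[6, 4, -6], [-5, 2, 0]]

C is on the right of W, so right-multiply by C⁻¹: W = LC⁻¹.
C has determinant -6; C⁻¹ = [[-1/2, -2, 3/2], [1, 7/3, -2], [0, -1/3, 0]].
W = LC⁻¹ = [[12, 12, 0], [-20, -15, 9]] · [[-1/2, -2, 3/2], [1, 7/3, -2], [0, -1/3, 0]] = [[6, 4, -6], [-5, 2, 0]].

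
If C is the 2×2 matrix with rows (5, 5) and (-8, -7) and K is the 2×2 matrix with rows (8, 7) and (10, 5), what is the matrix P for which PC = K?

Since C sits to the right of P, P = KC⁻¹.
C has determinant 5; C⁻¹ = [[-7/5, -1], [8/5, 1]].
P = KC⁻¹ = [[8, 7], [10, 5]] · [[-7/5, -1], [8/5, 1]] = [[0, -1], [-6, -5]].

P = [[0, -1], [-6, -5]]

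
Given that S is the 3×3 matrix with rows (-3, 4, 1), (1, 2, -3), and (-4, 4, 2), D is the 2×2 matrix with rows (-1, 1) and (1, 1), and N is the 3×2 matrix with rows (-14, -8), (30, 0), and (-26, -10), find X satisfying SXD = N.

X = [[-1, 4], [-1, 1], [4, -3]]

Left-multiply by S⁻¹ and right-multiply by D⁻¹: X = S⁻¹ND⁻¹.
det S = 4, so S⁻¹ = [[4, -1, -7/2], [5/2, -1/2, -2], [3, -1, -5/2]].
det D = -2, so D⁻¹ = [[-1/2, 1/2], [1/2, 1/2]].
S⁻¹N = [[5, 3], [2, 0], [-7, 1]].
X = (S⁻¹N)D⁻¹ = [[-1, 4], [-1, 1], [4, -3]].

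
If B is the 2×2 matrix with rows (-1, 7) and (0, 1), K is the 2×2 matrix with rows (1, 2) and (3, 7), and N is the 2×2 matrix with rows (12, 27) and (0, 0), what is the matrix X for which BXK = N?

Left-multiply by B⁻¹ and right-multiply by K⁻¹: X = B⁻¹NK⁻¹.
det B = -1, so B⁻¹ = [[-1, 7], [0, 1]].
det K = 1; the adjugate gives K⁻¹ = [[7, -2], [-3, 1]].
B⁻¹N = [[-12, -27], [0, 0]].
X = (B⁻¹N)K⁻¹ = [[-3, -3], [0, 0]].

X = [[-3, -3], [0, 0]]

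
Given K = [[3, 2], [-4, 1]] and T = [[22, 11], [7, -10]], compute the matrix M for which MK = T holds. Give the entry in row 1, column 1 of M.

6

Right-multiplying both sides by K⁻¹ gives M = TK⁻¹.
K has determinant 11; K⁻¹ = [[1/11, -2/11], [4/11, 3/11]].
M = TK⁻¹ = [[22, 11], [7, -10]] · [[1/11, -2/11], [4/11, 3/11]] = [[6, -1], [-3, -4]].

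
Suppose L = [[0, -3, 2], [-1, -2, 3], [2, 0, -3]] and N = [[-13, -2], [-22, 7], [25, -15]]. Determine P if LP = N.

P = [[5, 0], [1, 4], [-5, 5]]

Left-multiplying both sides by L⁻¹ gives P = L⁻¹N.
det L = -1, so L⁻¹ = [[-6, 9, 5], [-3, 4, 2], [-4, 6, 3]].
P = L⁻¹N = [[-6, 9, 5], [-3, 4, 2], [-4, 6, 3]] · [[-13, -2], [-22, 7], [25, -15]] = [[5, 0], [1, 4], [-5, 5]].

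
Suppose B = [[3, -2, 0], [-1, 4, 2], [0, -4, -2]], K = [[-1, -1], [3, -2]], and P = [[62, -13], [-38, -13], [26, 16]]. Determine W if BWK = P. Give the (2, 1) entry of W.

Left-multiply by B⁻¹ and right-multiply by K⁻¹: W = B⁻¹PK⁻¹.
det B = 4, so B⁻¹ = [[0, -1, -1], [-1/2, -3/2, -3/2], [1, 3, 5/2]].
K has determinant 5; K⁻¹ = [[-2/5, 1/5], [-3/5, -1/5]].
B⁻¹P = [[12, -3], [-13, 2], [13, -12]].
W = (B⁻¹P)K⁻¹ = [[-3, 3], [4, -3], [2, 5]].

4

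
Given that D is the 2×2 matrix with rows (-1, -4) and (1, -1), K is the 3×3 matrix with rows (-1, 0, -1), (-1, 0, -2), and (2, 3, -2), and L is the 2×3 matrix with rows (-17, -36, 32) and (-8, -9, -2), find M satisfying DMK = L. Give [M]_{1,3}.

0

Isolating M: multiply by D⁻¹ from the left and K⁻¹ from the right, so M = D⁻¹LK⁻¹.
det D = 5, so D⁻¹ = [[-1/5, 4/5], [-1/5, -1/5]].
det K = -3; the adjugate gives K⁻¹ = [[-2, 1, 0], [2, -4/3, 1/3], [1, -1, 0]].
D⁻¹L = [[-3, 0, -8], [5, 9, -6]].
M = (D⁻¹L)K⁻¹ = [[-2, 5, 0], [2, -1, 3]].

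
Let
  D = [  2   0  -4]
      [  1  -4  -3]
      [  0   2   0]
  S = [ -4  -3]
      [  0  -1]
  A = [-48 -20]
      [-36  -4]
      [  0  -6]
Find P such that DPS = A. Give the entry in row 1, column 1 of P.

Isolating P: multiply by D⁻¹ from the left and S⁻¹ from the right, so P = D⁻¹AS⁻¹.
det D = 4; the adjugate gives D⁻¹ = [[3/2, -2, -4], [0, 0, 1/2], [1/2, -1, -2]].
det S = 4; the adjugate gives S⁻¹ = [[-1/4, 3/4], [0, -1]].
D⁻¹A = [[0, 2], [0, -3], [12, 6]].
P = (D⁻¹A)S⁻¹ = [[0, -2], [0, 3], [-3, 3]].

0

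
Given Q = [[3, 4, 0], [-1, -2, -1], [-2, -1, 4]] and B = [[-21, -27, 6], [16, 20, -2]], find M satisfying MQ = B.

M = [[-3, 6, 3], [6, 2, 0]]

Since Q sits to the right of M, M = BQ⁻¹.
det Q = -3, so Q⁻¹ = [[3, 16/3, 4/3], [-2, -4, -1], [1, 5/3, 2/3]].
M = BQ⁻¹ = [[-21, -27, 6], [16, 20, -2]] · [[3, 16/3, 4/3], [-2, -4, -1], [1, 5/3, 2/3]] = [[-3, 6, 3], [6, 2, 0]].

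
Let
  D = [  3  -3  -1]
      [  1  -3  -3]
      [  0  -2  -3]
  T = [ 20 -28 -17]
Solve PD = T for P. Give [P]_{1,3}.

D is on the right of P, so right-multiply by D⁻¹: P = TD⁻¹.
D has determinant 2; D⁻¹ = [[3/2, -7/2, 3], [3/2, -9/2, 4], [-1, 3, -3]].
P = TD⁻¹ = [[20, -28, -17]] · [[3/2, -7/2, 3], [3/2, -9/2, 4], [-1, 3, -3]] = [[5, 5, -1]].

-1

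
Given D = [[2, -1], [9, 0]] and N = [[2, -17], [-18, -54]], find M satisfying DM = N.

D is on the left of M, so left-multiply by D⁻¹: M = D⁻¹N.
det D = 9; the adjugate gives D⁻¹ = [[0, 1/9], [-1, 2/9]].
M = D⁻¹N = [[0, 1/9], [-1, 2/9]] · [[2, -17], [-18, -54]] = [[-2, -6], [-6, 5]].

M = [[-2, -6], [-6, 5]]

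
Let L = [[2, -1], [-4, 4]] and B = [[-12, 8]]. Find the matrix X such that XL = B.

L is on the right of X, so right-multiply by L⁻¹: X = BL⁻¹.
L has determinant 4; L⁻¹ = [[1, 1/4], [1, 1/2]].
X = BL⁻¹ = [[-12, 8]] · [[1, 1/4], [1, 1/2]] = [[-4, 1]].

X = [[-4, 1]]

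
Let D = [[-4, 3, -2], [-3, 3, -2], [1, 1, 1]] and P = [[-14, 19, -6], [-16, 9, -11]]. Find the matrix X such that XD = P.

Right-multiplying both sides by D⁻¹ gives X = PD⁻¹.
det D = -5; the adjugate gives D⁻¹ = [[-1, 1, 0], [-1/5, 2/5, 2/5], [6/5, -7/5, 3/5]].
X = PD⁻¹ = [[-14, 19, -6], [-16, 9, -11]] · [[-1, 1, 0], [-1/5, 2/5, 2/5], [6/5, -7/5, 3/5]] = [[3, 2, 4], [1, 3, -3]].

X = [[3, 2, 4], [1, 3, -3]]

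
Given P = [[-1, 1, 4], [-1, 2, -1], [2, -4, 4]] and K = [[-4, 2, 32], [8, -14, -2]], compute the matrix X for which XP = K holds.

P is on the right of X, so right-multiply by P⁻¹: X = KP⁻¹.
det P = -2, so P⁻¹ = [[-2, 10, 9/2], [-1, 6, 5/2], [0, 1, 1/2]].
X = KP⁻¹ = [[-4, 2, 32], [8, -14, -2]] · [[-2, 10, 9/2], [-1, 6, 5/2], [0, 1, 1/2]] = [[6, 4, 3], [-2, -6, 0]].

X = [[6, 4, 3], [-2, -6, 0]]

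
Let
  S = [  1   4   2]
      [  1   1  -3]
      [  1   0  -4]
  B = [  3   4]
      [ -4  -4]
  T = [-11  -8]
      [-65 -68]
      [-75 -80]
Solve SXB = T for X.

Left-multiply by S⁻¹ and right-multiply by B⁻¹: X = S⁻¹TB⁻¹.
det S = -2, so S⁻¹ = [[2, -8, 7], [-1/2, 3, -5/2], [1/2, -2, 3/2]].
det B = 4; the adjugate gives B⁻¹ = [[-1, -1], [1, 3/4]].
S⁻¹T = [[-27, -32], [-2, 0], [12, 12]].
X = (S⁻¹T)B⁻¹ = [[-5, 3], [2, 2], [0, -3]].

X = [[-5, 3], [2, 2], [0, -3]]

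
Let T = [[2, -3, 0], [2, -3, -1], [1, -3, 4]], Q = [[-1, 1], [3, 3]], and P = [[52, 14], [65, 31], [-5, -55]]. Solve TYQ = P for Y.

Left-multiply by T⁻¹ and right-multiply by Q⁻¹: Y = T⁻¹PQ⁻¹.
T has determinant -3; T⁻¹ = [[5, -4, -1], [3, -8/3, -2/3], [1, -1, 0]].
det Q = -6; the adjugate gives Q⁻¹ = [[-1/2, 1/6], [1/2, 1/6]].
T⁻¹P = [[5, 1], [-14, -4], [-13, -17]].
Y = (T⁻¹P)Q⁻¹ = [[-2, 1], [5, -3], [-2, -5]].

Y = [[-2, 1], [5, -3], [-2, -5]]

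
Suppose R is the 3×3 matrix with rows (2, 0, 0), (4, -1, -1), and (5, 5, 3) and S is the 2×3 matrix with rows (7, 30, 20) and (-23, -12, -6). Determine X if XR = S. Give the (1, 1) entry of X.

R is on the right of X, so right-multiply by R⁻¹: X = SR⁻¹.
R has determinant 4; R⁻¹ = [[1/2, 0, 0], [-17/4, 3/2, 1/2], [25/4, -5/2, -1/2]].
X = SR⁻¹ = [[7, 30, 20], [-23, -12, -6]] · [[1/2, 0, 0], [-17/4, 3/2, 1/2], [25/4, -5/2, -1/2]] = [[1, -5, 5], [2, -3, -3]].

1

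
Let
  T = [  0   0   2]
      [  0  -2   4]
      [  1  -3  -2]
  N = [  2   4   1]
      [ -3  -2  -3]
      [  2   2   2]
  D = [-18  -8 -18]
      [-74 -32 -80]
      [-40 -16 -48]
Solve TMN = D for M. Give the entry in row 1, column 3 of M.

5

Left-multiply by T⁻¹ and right-multiply by N⁻¹: M = T⁻¹DN⁻¹.
T has determinant 4; T⁻¹ = [[4, -3/2, 1], [1, -1/2, 0], [1/2, 0, 0]].
det N = 2, so N⁻¹ = [[1, -3, -5], [0, 1, 3/2], [-1, 2, 4]].
T⁻¹D = [[-1, 0, 0], [19, 8, 22], [-9, -4, -9]].
M = (T⁻¹D)N⁻¹ = [[-1, 3, 5], [-3, -5, 5], [0, 5, 3]].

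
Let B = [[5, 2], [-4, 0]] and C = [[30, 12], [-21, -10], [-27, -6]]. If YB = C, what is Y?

Y = [[6, 0], [-5, -1], [-3, 3]]

B is on the right of Y, so right-multiply by B⁻¹: Y = CB⁻¹.
det B = 8, so B⁻¹ = [[0, -1/4], [1/2, 5/8]].
Y = CB⁻¹ = [[30, 12], [-21, -10], [-27, -6]] · [[0, -1/4], [1/2, 5/8]] = [[6, 0], [-5, -1], [-3, 3]].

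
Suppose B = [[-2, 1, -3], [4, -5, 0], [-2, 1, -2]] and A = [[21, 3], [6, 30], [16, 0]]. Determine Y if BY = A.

Since B multiplies Y on the left, Y = B⁻¹A.
B has determinant 6; B⁻¹ = [[5/3, -1/6, -5/2], [4/3, -1/3, -2], [-1, 0, 1]].
Y = B⁻¹A = [[5/3, -1/6, -5/2], [4/3, -1/3, -2], [-1, 0, 1]] · [[21, 3], [6, 30], [16, 0]] = [[-6, 0], [-6, -6], [-5, -3]].

Y = [[-6, 0], [-6, -6], [-5, -3]]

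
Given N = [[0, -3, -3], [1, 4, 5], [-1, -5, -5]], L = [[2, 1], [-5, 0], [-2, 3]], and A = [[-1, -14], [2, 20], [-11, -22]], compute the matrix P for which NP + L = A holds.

P = [[4, 0], [2, 5], [-1, 0]]

NP = A − L = [[-3, -15], [7, 20], [-9, -25]].
Left-multiplying both sides by N⁻¹ gives P = N⁻¹(A − L).
det N = 3, so N⁻¹ = [[5/3, 0, -1], [0, -1, -1], [-1/3, 1, 1]].
P = N⁻¹(A − L) = [[4, 0], [2, 5], [-1, 0]].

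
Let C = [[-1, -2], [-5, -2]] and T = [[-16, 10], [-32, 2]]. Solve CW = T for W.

W = [[4, 2], [6, -6]]

Left-multiplying both sides by C⁻¹ gives W = C⁻¹T.
det C = -8, so C⁻¹ = [[1/4, -1/4], [-5/8, 1/8]].
W = C⁻¹T = [[1/4, -1/4], [-5/8, 1/8]] · [[-16, 10], [-32, 2]] = [[4, 2], [6, -6]].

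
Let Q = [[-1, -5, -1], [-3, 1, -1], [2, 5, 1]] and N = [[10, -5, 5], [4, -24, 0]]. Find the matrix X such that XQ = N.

Since Q sits to the right of X, X = NQ⁻¹.
Q has determinant 6; Q⁻¹ = [[1, 0, 1], [1/6, 1/6, 1/3], [-17/6, -5/6, -8/3]].
X = NQ⁻¹ = [[10, -5, 5], [4, -24, 0]] · [[1, 0, 1], [1/6, 1/6, 1/3], [-17/6, -5/6, -8/3]] = [[-5, -5, -5], [0, -4, -4]].

X = [[-5, -5, -5], [0, -4, -4]]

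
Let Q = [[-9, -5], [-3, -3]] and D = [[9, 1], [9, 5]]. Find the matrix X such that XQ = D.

Since Q sits to the right of X, X = DQ⁻¹.
det Q = 12; the adjugate gives Q⁻¹ = [[-1/4, 5/12], [1/4, -3/4]].
X = DQ⁻¹ = [[9, 1], [9, 5]] · [[-1/4, 5/12], [1/4, -3/4]] = [[-2, 3], [-1, 0]].

X = [[-2, 3], [-1, 0]]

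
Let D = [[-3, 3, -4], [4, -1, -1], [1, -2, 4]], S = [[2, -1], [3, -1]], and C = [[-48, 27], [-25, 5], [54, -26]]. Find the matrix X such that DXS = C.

X = D⁻¹CS⁻¹ (apply D⁻¹ on the left and S⁻¹ on the right).
det D = -5, so D⁻¹ = [[6/5, 4/5, 7/5], [17/5, 8/5, 19/5], [7/5, 3/5, 9/5]].
det S = 1, so S⁻¹ = [[-1, 1], [-3, 2]].
D⁻¹C = [[-2, 0], [2, 1], [15, -6]].
X = (D⁻¹C)S⁻¹ = [[2, -2], [-5, 4], [3, 3]].

X = [[2, -2], [-5, 4], [3, 3]]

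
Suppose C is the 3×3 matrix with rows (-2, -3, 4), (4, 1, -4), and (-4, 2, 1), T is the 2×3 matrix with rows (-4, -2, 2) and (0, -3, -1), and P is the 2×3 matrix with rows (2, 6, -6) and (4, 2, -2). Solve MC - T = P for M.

M = [[3, 5, 4], [2, 3, 1]]

MC = P + T = [[-2, 4, -4], [4, -1, -3]].
Right-multiplying both sides by C⁻¹ gives M = (P + T)C⁻¹.
C has determinant -6; C⁻¹ = [[-3/2, -11/6, -4/3], [-2, -7/3, -4/3], [-2, -8/3, -5/3]].
M = (P + T)C⁻¹ = [[3, 5, 4], [2, 3, 1]].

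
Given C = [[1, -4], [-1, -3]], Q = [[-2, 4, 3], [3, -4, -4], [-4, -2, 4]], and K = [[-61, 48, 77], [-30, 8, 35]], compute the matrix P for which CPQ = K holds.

P = [[3, -1, 0], [-4, -1, -2]]

Left-multiply by C⁻¹ and right-multiply by Q⁻¹: P = C⁻¹KQ⁻¹.
det C = -7, so C⁻¹ = [[3/7, -4/7], [-1/7, -1/7]].
det Q = -2; the adjugate gives Q⁻¹ = [[12, 11, 2], [-2, -2, -1/2], [11, 10, 2]].
C⁻¹K = [[-9, 16, 13], [13, -8, -16]].
P = (C⁻¹K)Q⁻¹ = [[3, -1, 0], [-4, -1, -2]].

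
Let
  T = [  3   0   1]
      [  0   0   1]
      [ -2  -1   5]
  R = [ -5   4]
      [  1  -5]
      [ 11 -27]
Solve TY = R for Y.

Y = [[-2, 3], [-2, -4], [1, -5]]

Left-multiplying both sides by T⁻¹ gives Y = T⁻¹R.
T has determinant 3; T⁻¹ = [[1/3, -1/3, 0], [-2/3, 17/3, -1], [0, 1, 0]].
Y = T⁻¹R = [[1/3, -1/3, 0], [-2/3, 17/3, -1], [0, 1, 0]] · [[-5, 4], [1, -5], [11, -27]] = [[-2, 3], [-2, -4], [1, -5]].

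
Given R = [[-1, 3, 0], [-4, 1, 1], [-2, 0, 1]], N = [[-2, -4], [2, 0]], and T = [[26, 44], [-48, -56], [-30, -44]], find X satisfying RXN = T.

X = [[-4, 4], [-5, 2], [3, 4]]

Left-multiply by R⁻¹ and right-multiply by N⁻¹: X = R⁻¹TN⁻¹.
det R = 5; the adjugate gives R⁻¹ = [[1/5, -3/5, 3/5], [2/5, -1/5, 1/5], [2/5, -6/5, 11/5]].
det N = 8, so N⁻¹ = [[0, 1/2], [-1/4, -1/4]].
R⁻¹T = [[16, 16], [14, 20], [2, -12]].
X = (R⁻¹T)N⁻¹ = [[-4, 4], [-5, 2], [3, 4]].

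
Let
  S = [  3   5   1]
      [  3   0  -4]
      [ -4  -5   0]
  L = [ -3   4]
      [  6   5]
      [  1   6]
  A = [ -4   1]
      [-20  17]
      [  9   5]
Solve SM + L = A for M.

SM = A − L = [[-1, -3], [-26, 12], [8, -1]].
S is on the left of M, so left-multiply by S⁻¹: M = S⁻¹(A − L).
det S = 5; the adjugate gives S⁻¹ = [[-4, -1, -4], [16/5, 4/5, 3], [-3, -1, -3]].
M = S⁻¹(A − L) = [[-2, 4], [0, -3], [5, 0]].

M = [[-2, 4], [0, -3], [5, 0]]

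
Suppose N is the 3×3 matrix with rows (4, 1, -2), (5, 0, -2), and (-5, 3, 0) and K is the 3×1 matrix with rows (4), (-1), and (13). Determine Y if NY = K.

Y = [[1], [6], [3]]

Left-multiplying both sides by N⁻¹ gives Y = N⁻¹K.
N has determinant 4; N⁻¹ = [[3/2, -3/2, -1/2], [5/2, -5/2, -1/2], [15/4, -17/4, -5/4]].
Y = N⁻¹K = [[3/2, -3/2, -1/2], [5/2, -5/2, -1/2], [15/4, -17/4, -5/4]] · [[4], [-1], [13]] = [[1], [6], [3]].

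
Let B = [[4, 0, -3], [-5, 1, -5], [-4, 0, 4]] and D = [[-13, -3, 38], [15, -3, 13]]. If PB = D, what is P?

P = [[-5, -3, 2], [-2, -3, -2]]

B is on the right of P, so right-multiply by B⁻¹: P = DB⁻¹.
B has determinant 4; B⁻¹ = [[1, 0, 3/4], [10, 1, 35/4], [1, 0, 1]].
P = DB⁻¹ = [[-13, -3, 38], [15, -3, 13]] · [[1, 0, 3/4], [10, 1, 35/4], [1, 0, 1]] = [[-5, -3, 2], [-2, -3, -2]].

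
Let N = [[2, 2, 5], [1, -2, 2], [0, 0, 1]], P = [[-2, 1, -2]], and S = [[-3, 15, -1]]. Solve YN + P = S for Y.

YN = S − P = [[-1, 14, 1]].
Since N sits to the right of Y, Y = (S − P)N⁻¹.
N has determinant -6; N⁻¹ = [[1/3, 1/3, -7/3], [1/6, -1/3, -1/6], [0, 0, 1]].
Y = (S − P)N⁻¹ = [[2, -5, 1]].

Y = [[2, -5, 1]]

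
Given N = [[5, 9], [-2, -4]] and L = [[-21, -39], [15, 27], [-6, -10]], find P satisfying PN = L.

P = [[-3, 3], [3, 0], [-2, -2]]

Since N sits to the right of P, P = LN⁻¹.
N has determinant -2; N⁻¹ = [[2, 9/2], [-1, -5/2]].
P = LN⁻¹ = [[-21, -39], [15, 27], [-6, -10]] · [[2, 9/2], [-1, -5/2]] = [[-3, 3], [3, 0], [-2, -2]].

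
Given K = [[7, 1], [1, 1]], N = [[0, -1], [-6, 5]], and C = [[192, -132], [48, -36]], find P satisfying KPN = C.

P = [[-4, -4], [0, -4]]

Isolating P: multiply by K⁻¹ from the left and N⁻¹ from the right, so P = K⁻¹CN⁻¹.
det K = 6, so K⁻¹ = [[1/6, -1/6], [-1/6, 7/6]].
N has determinant -6; N⁻¹ = [[-5/6, -1/6], [-1, 0]].
K⁻¹C = [[24, -16], [24, -20]].
P = (K⁻¹C)N⁻¹ = [[-4, -4], [0, -4]].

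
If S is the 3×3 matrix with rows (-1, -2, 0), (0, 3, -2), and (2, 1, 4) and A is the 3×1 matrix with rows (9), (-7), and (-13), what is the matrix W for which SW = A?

S is on the left of W, so left-multiply by S⁻¹: W = S⁻¹A.
det S = -6; the adjugate gives S⁻¹ = [[-7/3, -4/3, -2/3], [2/3, 2/3, 1/3], [1, 1/2, 1/2]].
W = S⁻¹A = [[-7/3, -4/3, -2/3], [2/3, 2/3, 1/3], [1, 1/2, 1/2]] · [[9], [-7], [-13]] = [[-3], [-3], [-1]].

W = [[-3], [-3], [-1]]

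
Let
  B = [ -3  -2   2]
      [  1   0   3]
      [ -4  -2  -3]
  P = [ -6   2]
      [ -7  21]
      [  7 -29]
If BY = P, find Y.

Y = [[2, 6], [-3, -5], [-3, 5]]

B is on the left of Y, so left-multiply by B⁻¹: Y = B⁻¹P.
B has determinant -4; B⁻¹ = [[-3/2, 5/2, 3/2], [9/4, -17/4, -11/4], [1/2, -1/2, -1/2]].
Y = B⁻¹P = [[-3/2, 5/2, 3/2], [9/4, -17/4, -11/4], [1/2, -1/2, -1/2]] · [[-6, 2], [-7, 21], [7, -29]] = [[2, 6], [-3, -5], [-3, 5]].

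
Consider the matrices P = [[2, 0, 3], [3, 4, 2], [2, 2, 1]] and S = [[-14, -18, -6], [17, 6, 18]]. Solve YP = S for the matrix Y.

Y = [[1, -2, -5], [5, -1, 5]]

Since P sits to the right of Y, Y = SP⁻¹.
det P = -6; the adjugate gives P⁻¹ = [[0, -1, 2], [-1/6, 2/3, -5/6], [1/3, 2/3, -4/3]].
Y = SP⁻¹ = [[-14, -18, -6], [17, 6, 18]] · [[0, -1, 2], [-1/6, 2/3, -5/6], [1/3, 2/3, -4/3]] = [[1, -2, -5], [5, -1, 5]].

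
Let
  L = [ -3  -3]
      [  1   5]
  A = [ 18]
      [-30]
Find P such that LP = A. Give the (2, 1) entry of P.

L is on the left of P, so left-multiply by L⁻¹: P = L⁻¹A.
det L = -12; the adjugate gives L⁻¹ = [[-5/12, -1/4], [1/12, 1/4]].
P = L⁻¹A = [[-5/12, -1/4], [1/12, 1/4]] · [[18], [-30]] = [[0], [-6]].

-6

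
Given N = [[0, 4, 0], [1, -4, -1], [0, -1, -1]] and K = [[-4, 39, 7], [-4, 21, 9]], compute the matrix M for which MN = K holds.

Right-multiplying both sides by N⁻¹ gives M = KN⁻¹.
det N = 4, so N⁻¹ = [[3/4, 1, -1], [1/4, 0, 0], [-1/4, 0, -1]].
M = KN⁻¹ = [[-4, 39, 7], [-4, 21, 9]] · [[3/4, 1, -1], [1/4, 0, 0], [-1/4, 0, -1]] = [[5, -4, -3], [0, -4, -5]].

M = [[5, -4, -3], [0, -4, -5]]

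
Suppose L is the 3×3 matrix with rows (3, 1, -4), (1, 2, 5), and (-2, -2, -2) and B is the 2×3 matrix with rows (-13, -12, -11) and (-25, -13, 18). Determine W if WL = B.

Right-multiplying both sides by L⁻¹ gives W = BL⁻¹.
det L = 2; the adjugate gives L⁻¹ = [[3, 5, 13/2], [-4, -7, -19/2], [1, 2, 5/2]].
W = BL⁻¹ = [[-13, -12, -11], [-25, -13, 18]] · [[3, 5, 13/2], [-4, -7, -19/2], [1, 2, 5/2]] = [[-2, -3, 2], [-5, 2, 6]].

W = [[-2, -3, 2], [-5, 2, 6]]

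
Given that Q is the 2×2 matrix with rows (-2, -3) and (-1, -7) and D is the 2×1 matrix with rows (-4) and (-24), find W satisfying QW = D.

Since Q multiplies W on the left, W = Q⁻¹D.
det Q = 11, so Q⁻¹ = [[-7/11, 3/11], [1/11, -2/11]].
W = Q⁻¹D = [[-7/11, 3/11], [1/11, -2/11]] · [[-4], [-24]] = [[-4], [4]].

W = [[-4], [4]]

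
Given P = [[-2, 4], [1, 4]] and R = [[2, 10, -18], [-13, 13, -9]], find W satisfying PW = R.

Left-multiplying both sides by P⁻¹ gives W = P⁻¹R.
det P = -12, so P⁻¹ = [[-1/3, 1/3], [1/12, 1/6]].
W = P⁻¹R = [[-1/3, 1/3], [1/12, 1/6]] · [[2, 10, -18], [-13, 13, -9]] = [[-5, 1, 3], [-2, 3, -3]].

W = [[-5, 1, 3], [-2, 3, -3]]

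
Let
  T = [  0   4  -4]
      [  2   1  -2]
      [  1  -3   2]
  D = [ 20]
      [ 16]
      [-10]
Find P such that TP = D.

P = [[6], [6], [1]]

Since T multiplies P on the left, P = T⁻¹D.
det T = 4; the adjugate gives T⁻¹ = [[-1, 1, -1], [-3/2, 1, -2], [-7/4, 1, -2]].
P = T⁻¹D = [[-1, 1, -1], [-3/2, 1, -2], [-7/4, 1, -2]] · [[20], [16], [-10]] = [[6], [6], [1]].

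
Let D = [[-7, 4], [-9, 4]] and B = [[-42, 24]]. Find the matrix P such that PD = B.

D is on the right of P, so right-multiply by D⁻¹: P = BD⁻¹.
det D = 8; the adjugate gives D⁻¹ = [[1/2, -1/2], [9/8, -7/8]].
P = BD⁻¹ = [[-42, 24]] · [[1/2, -1/2], [9/8, -7/8]] = [[6, 0]].

P = [[6, 0]]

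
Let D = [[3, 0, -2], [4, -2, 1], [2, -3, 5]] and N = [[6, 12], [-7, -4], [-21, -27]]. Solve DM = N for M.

Since D multiplies M on the left, M = D⁻¹N.
det D = -5, so D⁻¹ = [[7/5, -6/5, 4/5], [18/5, -19/5, 11/5], [8/5, -9/5, 6/5]].
M = D⁻¹N = [[7/5, -6/5, 4/5], [18/5, -19/5, 11/5], [8/5, -9/5, 6/5]] · [[6, 12], [-7, -4], [-21, -27]] = [[0, 0], [2, -1], [-3, -6]].

M = [[0, 0], [2, -1], [-3, -6]]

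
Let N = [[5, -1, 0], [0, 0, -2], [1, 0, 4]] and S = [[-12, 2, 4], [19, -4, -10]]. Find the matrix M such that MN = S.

Right-multiplying both sides by N⁻¹ gives M = SN⁻¹.
det N = 2, so N⁻¹ = [[0, 2, 1], [-1, 10, 5], [0, -1/2, 0]].
M = SN⁻¹ = [[-12, 2, 4], [19, -4, -10]] · [[0, 2, 1], [-1, 10, 5], [0, -1/2, 0]] = [[-2, -6, -2], [4, 3, -1]].

M = [[-2, -6, -2], [4, 3, -1]]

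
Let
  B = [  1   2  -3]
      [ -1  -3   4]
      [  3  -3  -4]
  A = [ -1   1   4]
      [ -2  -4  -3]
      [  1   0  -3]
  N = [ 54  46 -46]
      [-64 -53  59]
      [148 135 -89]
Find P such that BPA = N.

P = B⁻¹NA⁻¹ (apply B⁻¹ on the left and A⁻¹ on the right).
B has determinant 4; B⁻¹ = [[6, 17/4, -1/4], [2, 5/4, -1/4], [3, 9/4, -1/4]].
det A = -5; the adjugate gives A⁻¹ = [[-12/5, -3/5, -13/5], [9/5, 1/5, 11/5], [-4/5, -1/5, -6/5]].
B⁻¹N = [[15, 17, -3], [-9, -8, 4], [-19, -15, 17]].
P = (B⁻¹N)A⁻¹ = [[-3, -5, 2], [4, 3, 1], [5, 5, -4]].

P = [[-3, -5, 2], [4, 3, 1], [5, 5, -4]]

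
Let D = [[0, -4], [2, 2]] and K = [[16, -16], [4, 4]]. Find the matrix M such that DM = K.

Left-multiplying both sides by D⁻¹ gives M = D⁻¹K.
det D = 8; the adjugate gives D⁻¹ = [[1/4, 1/2], [-1/4, 0]].
M = D⁻¹K = [[1/4, 1/2], [-1/4, 0]] · [[16, -16], [4, 4]] = [[6, -2], [-4, 4]].

M = [[6, -2], [-4, 4]]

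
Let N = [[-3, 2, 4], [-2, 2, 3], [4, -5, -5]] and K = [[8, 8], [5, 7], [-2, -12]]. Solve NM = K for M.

M = [[2, 2], [-3, 1], [5, 3]]

Since N multiplies M on the left, M = N⁻¹K.
det N = -3; the adjugate gives N⁻¹ = [[-5/3, 10/3, 2/3], [-2/3, 1/3, -1/3], [-2/3, 7/3, 2/3]].
M = N⁻¹K = [[-5/3, 10/3, 2/3], [-2/3, 1/3, -1/3], [-2/3, 7/3, 2/3]] · [[8, 8], [5, 7], [-2, -12]] = [[2, 2], [-3, 1], [5, 3]].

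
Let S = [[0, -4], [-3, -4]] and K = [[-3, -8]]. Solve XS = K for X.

X = [[1, 1]]

Right-multiplying both sides by S⁻¹ gives X = KS⁻¹.
S has determinant -12; S⁻¹ = [[1/3, -1/3], [-1/4, 0]].
X = KS⁻¹ = [[-3, -8]] · [[1/3, -1/3], [-1/4, 0]] = [[1, 1]].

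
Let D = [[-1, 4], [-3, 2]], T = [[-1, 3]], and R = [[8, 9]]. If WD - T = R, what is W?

W = [[5, -4]]

WD = R + T = [[7, 12]].
Since D sits to the right of W, W = (R + T)D⁻¹.
det D = 10; the adjugate gives D⁻¹ = [[1/5, -2/5], [3/10, -1/10]].
W = (R + T)D⁻¹ = [[5, -4]].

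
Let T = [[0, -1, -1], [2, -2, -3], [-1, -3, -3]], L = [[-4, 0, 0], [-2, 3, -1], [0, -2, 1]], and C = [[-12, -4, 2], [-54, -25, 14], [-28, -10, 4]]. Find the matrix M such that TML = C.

M = T⁻¹CL⁻¹ (apply T⁻¹ on the left and L⁻¹ on the right).
det T = -1; the adjugate gives T⁻¹ = [[3, 0, -1], [-9, 1, 2], [8, -1, -2]].
L has determinant -4; L⁻¹ = [[-1/4, 0, 0], [-1/2, 1, 1], [-1, 2, 3]].
T⁻¹C = [[-8, -2, 2], [-2, -9, 4], [14, 13, -6]].
M = (T⁻¹C)L⁻¹ = [[1, 2, 4], [1, -1, 3], [-4, 1, -5]].

M = [[1, 2, 4], [1, -1, 3], [-4, 1, -5]]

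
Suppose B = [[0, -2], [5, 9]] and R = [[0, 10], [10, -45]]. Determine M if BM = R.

Left-multiplying both sides by B⁻¹ gives M = B⁻¹R.
det B = 10, so B⁻¹ = [[9/10, 1/5], [-1/2, 0]].
M = B⁻¹R = [[9/10, 1/5], [-1/2, 0]] · [[0, 10], [10, -45]] = [[2, 0], [0, -5]].

M = [[2, 0], [0, -5]]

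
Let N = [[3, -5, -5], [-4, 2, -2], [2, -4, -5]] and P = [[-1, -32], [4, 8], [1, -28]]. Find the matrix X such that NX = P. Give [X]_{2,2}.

N is on the left of X, so left-multiply by N⁻¹: X = N⁻¹P.
det N = 6, so N⁻¹ = [[-3, -5/6, 10/3], [-4, -5/6, 13/3], [2, 1/3, -7/3]].
X = N⁻¹P = [[-3, -5/6, 10/3], [-4, -5/6, 13/3], [2, 1/3, -7/3]] · [[-1, -32], [4, 8], [1, -28]] = [[3, -4], [5, 0], [-3, 4]].

0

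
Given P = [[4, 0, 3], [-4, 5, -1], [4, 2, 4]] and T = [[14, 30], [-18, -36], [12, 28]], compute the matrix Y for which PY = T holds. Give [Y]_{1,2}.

P is on the left of Y, so left-multiply by P⁻¹: Y = P⁻¹T.
det P = 4, so P⁻¹ = [[11/2, 3/2, -15/4], [3, 1, -2], [-7, -2, 5]].
Y = P⁻¹T = [[11/2, 3/2, -15/4], [3, 1, -2], [-7, -2, 5]] · [[14, 30], [-18, -36], [12, 28]] = [[5, 6], [0, -2], [-2, 2]].

6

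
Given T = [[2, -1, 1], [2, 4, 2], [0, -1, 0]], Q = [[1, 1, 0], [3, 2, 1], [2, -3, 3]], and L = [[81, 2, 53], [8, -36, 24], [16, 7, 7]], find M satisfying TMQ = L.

M = [[4, 5, 5], [-2, -4, -1], [3, 0, 2]]

Left-multiply by T⁻¹ and right-multiply by Q⁻¹: M = T⁻¹LQ⁻¹.
det T = 2; the adjugate gives T⁻¹ = [[1, -1/2, -3], [0, 0, -1], [-1, 1, 5]].
det Q = 2; the adjugate gives Q⁻¹ = [[9/2, -3/2, 1/2], [-7/2, 3/2, -1/2], [-13/2, 5/2, -1/2]].
T⁻¹L = [[29, -1, 20], [-16, -7, -7], [7, -3, 6]].
M = (T⁻¹L)Q⁻¹ = [[4, 5, 5], [-2, -4, -1], [3, 0, 2]].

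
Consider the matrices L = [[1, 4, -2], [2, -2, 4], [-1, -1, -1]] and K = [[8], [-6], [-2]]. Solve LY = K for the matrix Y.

L is on the left of Y, so left-multiply by L⁻¹: Y = L⁻¹K.
L has determinant 6; L⁻¹ = [[1, 1, 2], [-1/3, -1/2, -4/3], [-2/3, -1/2, -5/3]].
Y = L⁻¹K = [[1, 1, 2], [-1/3, -1/2, -4/3], [-2/3, -1/2, -5/3]] · [[8], [-6], [-2]] = [[-2], [3], [1]].

Y = [[-2], [3], [1]]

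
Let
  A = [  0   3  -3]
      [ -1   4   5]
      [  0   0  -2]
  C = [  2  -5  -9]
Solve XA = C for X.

X = [[1, -2, -2]]

A is on the right of X, so right-multiply by A⁻¹: X = CA⁻¹.
det A = -6; the adjugate gives A⁻¹ = [[4/3, -1, -9/2], [1/3, 0, -1/2], [0, 0, -1/2]].
X = CA⁻¹ = [[2, -5, -9]] · [[4/3, -1, -9/2], [1/3, 0, -1/2], [0, 0, -1/2]] = [[1, -2, -2]].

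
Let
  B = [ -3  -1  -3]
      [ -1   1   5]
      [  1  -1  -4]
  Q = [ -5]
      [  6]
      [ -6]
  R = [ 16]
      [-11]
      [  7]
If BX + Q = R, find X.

BX = R − Q = [[21], [-17], [13]].
B is on the left of X, so left-multiply by B⁻¹: X = B⁻¹(R − Q).
det B = -4; the adjugate gives B⁻¹ = [[-1/4, 1/4, 1/2], [-1/4, -15/4, -9/2], [0, 1, 1]].
X = B⁻¹(R − Q) = [[-3], [0], [-4]].

X = [[-3], [0], [-4]]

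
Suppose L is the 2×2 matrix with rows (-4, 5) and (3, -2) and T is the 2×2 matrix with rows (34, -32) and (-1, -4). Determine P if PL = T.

L is on the right of P, so right-multiply by L⁻¹: P = TL⁻¹.
L has determinant -7; L⁻¹ = [[2/7, 5/7], [3/7, 4/7]].
P = TL⁻¹ = [[34, -32], [-1, -4]] · [[2/7, 5/7], [3/7, 4/7]] = [[-4, 6], [-2, -3]].

P = [[-4, 6], [-2, -3]]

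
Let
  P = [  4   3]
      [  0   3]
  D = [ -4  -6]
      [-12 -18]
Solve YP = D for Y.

Y = [[-1, -1], [-3, -3]]

Since P sits to the right of Y, Y = DP⁻¹.
det P = 12, so P⁻¹ = [[1/4, -1/4], [0, 1/3]].
Y = DP⁻¹ = [[-4, -6], [-12, -18]] · [[1/4, -1/4], [0, 1/3]] = [[-1, -1], [-3, -3]].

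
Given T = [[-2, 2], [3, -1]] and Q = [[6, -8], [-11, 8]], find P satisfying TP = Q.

Left-multiplying both sides by T⁻¹ gives P = T⁻¹Q.
T has determinant -4; T⁻¹ = [[1/4, 1/2], [3/4, 1/2]].
P = T⁻¹Q = [[1/4, 1/2], [3/4, 1/2]] · [[6, -8], [-11, 8]] = [[-4, 2], [-1, -2]].

P = [[-4, 2], [-1, -2]]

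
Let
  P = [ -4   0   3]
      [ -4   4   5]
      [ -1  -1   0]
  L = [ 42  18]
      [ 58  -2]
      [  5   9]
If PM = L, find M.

Since P multiplies M on the left, M = P⁻¹L.
det P = 4, so P⁻¹ = [[5/4, -3/4, -3], [-5/4, 3/4, 2], [2, -1, -4]].
M = P⁻¹L = [[5/4, -3/4, -3], [-5/4, 3/4, 2], [2, -1, -4]] · [[42, 18], [58, -2], [5, 9]] = [[-6, -3], [1, -6], [6, 2]].

M = [[-6, -3], [1, -6], [6, 2]]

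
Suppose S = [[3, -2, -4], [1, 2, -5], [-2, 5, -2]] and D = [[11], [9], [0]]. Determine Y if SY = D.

Left-multiplying both sides by S⁻¹ gives Y = S⁻¹D.
S has determinant 3; S⁻¹ = [[7, -8, 6], [4, -14/3, 11/3], [3, -11/3, 8/3]].
Y = S⁻¹D = [[7, -8, 6], [4, -14/3, 11/3], [3, -11/3, 8/3]] · [[11], [9], [0]] = [[5], [2], [0]].

Y = [[5], [2], [0]]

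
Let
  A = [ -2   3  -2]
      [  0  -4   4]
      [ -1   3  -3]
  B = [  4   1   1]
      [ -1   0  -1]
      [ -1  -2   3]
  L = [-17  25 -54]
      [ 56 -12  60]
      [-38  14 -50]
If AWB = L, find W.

W = A⁻¹LB⁻¹ (apply A⁻¹ on the left and B⁻¹ on the right).
det A = -4, so A⁻¹ = [[0, -3/4, -1], [1, -1, -2], [1, -3/4, -2]].
det B = -2; the adjugate gives B⁻¹ = [[1, 5/2, 1/2], [-2, -13/2, -3/2], [-1, -7/2, -1/2]].
A⁻¹L = [[-4, -5, 5], [3, 9, -14], [17, 6, 1]].
W = (A⁻¹L)B⁻¹ = [[1, 5, 3], [-1, -2, -5], [4, 0, -1]].

W = [[1, 5, 3], [-1, -2, -5], [4, 0, -1]]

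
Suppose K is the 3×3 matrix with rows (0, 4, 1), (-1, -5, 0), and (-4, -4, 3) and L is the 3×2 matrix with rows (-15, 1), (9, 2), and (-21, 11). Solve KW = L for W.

W = [[6, -2], [-3, 0], [-3, 1]]

K is on the left of W, so left-multiply by K⁻¹: W = K⁻¹L.
det K = -4, so K⁻¹ = [[15/4, 4, -5/4], [-3/4, -1, 1/4], [4, 4, -1]].
W = K⁻¹L = [[15/4, 4, -5/4], [-3/4, -1, 1/4], [4, 4, -1]] · [[-15, 1], [9, 2], [-21, 11]] = [[6, -2], [-3, 0], [-3, 1]].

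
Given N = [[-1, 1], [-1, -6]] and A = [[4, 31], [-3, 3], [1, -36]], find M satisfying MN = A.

M = [[1, -5], [3, 0], [-6, 5]]

Since N sits to the right of M, M = AN⁻¹.
det N = 7; the adjugate gives N⁻¹ = [[-6/7, -1/7], [1/7, -1/7]].
M = AN⁻¹ = [[4, 31], [-3, 3], [1, -36]] · [[-6/7, -1/7], [1/7, -1/7]] = [[1, -5], [3, 0], [-6, 5]].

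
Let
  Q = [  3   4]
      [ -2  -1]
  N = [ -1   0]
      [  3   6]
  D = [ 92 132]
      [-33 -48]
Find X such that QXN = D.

X = [[-2, 2], [-5, 4]]

X = Q⁻¹DN⁻¹ (apply Q⁻¹ on the left and N⁻¹ on the right).
det Q = 5; the adjugate gives Q⁻¹ = [[-1/5, -4/5], [2/5, 3/5]].
N has determinant -6; N⁻¹ = [[-1, 0], [1/2, 1/6]].
Q⁻¹D = [[8, 12], [17, 24]].
X = (Q⁻¹D)N⁻¹ = [[-2, 2], [-5, 4]].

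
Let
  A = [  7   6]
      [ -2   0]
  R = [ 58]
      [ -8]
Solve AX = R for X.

A is on the left of X, so left-multiply by A⁻¹: X = A⁻¹R.
det A = 12; the adjugate gives A⁻¹ = [[0, -1/2], [1/6, 7/12]].
X = A⁻¹R = [[0, -1/2], [1/6, 7/12]] · [[58], [-8]] = [[4], [5]].

X = [[4], [5]]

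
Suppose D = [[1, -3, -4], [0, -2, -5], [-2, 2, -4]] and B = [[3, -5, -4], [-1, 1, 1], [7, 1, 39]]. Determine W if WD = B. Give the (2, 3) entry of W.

Since D sits to the right of W, W = BD⁻¹.
det D = 4, so D⁻¹ = [[9/2, -5, 7/4], [5/2, -3, 5/4], [-1, 1, -1/2]].
W = BD⁻¹ = [[3, -5, -4], [-1, 1, 1], [7, 1, 39]] · [[9/2, -5, 7/4], [5/2, -3, 5/4], [-1, 1, -1/2]] = [[5, -4, 1], [-3, 3, -1], [-5, 1, -6]].

-1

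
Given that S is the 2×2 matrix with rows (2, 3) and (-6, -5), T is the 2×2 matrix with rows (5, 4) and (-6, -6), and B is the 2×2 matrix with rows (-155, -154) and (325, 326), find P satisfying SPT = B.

P = [[1, 5], [-1, 5]]

Left-multiply by S⁻¹ and right-multiply by T⁻¹: P = S⁻¹BT⁻¹.
S has determinant 8; S⁻¹ = [[-5/8, -3/8], [3/4, 1/4]].
det T = -6; the adjugate gives T⁻¹ = [[1, 2/3], [-1, -5/6]].
S⁻¹B = [[-25, -26], [-35, -34]].
P = (S⁻¹B)T⁻¹ = [[1, 5], [-1, 5]].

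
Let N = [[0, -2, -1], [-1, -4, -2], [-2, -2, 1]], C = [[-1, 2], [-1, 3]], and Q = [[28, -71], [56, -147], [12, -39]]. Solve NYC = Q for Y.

Isolating Y: multiply by N⁻¹ from the left and C⁻¹ from the right, so Y = N⁻¹QC⁻¹.
N has determinant -4; N⁻¹ = [[2, -1, 0], [-5/4, 1/2, -1/4], [3/2, -1, 1/2]].
det C = -1, so C⁻¹ = [[-3, 2], [-1, 1]].
N⁻¹Q = [[0, 5], [-10, 25], [-8, 21]].
Y = (N⁻¹Q)C⁻¹ = [[-5, 5], [5, 5], [3, 5]].

Y = [[-5, 5], [5, 5], [3, 5]]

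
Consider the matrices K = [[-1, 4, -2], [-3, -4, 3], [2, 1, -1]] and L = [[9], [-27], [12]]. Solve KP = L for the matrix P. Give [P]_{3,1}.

-6

Left-multiplying both sides by K⁻¹ gives P = K⁻¹L.
det K = 1; the adjugate gives K⁻¹ = [[1, 2, 4], [3, 5, 9], [5, 9, 16]].
P = K⁻¹L = [[1, 2, 4], [3, 5, 9], [5, 9, 16]] · [[9], [-27], [12]] = [[3], [0], [-6]].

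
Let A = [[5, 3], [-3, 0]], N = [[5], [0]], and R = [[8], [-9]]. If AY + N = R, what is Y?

AY = R − N = [[3], [-9]].
A is on the left of Y, so left-multiply by A⁻¹: Y = A⁻¹(R − N).
A has determinant 9; A⁻¹ = [[0, -1/3], [1/3, 5/9]].
Y = A⁻¹(R − N) = [[3], [-4]].

Y = [[3], [-4]]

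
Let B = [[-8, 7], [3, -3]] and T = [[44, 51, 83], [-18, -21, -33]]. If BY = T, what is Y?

B is on the left of Y, so left-multiply by B⁻¹: Y = B⁻¹T.
det B = 3, so B⁻¹ = [[-1, -7/3], [-1, -8/3]].
Y = B⁻¹T = [[-1, -7/3], [-1, -8/3]] · [[44, 51, 83], [-18, -21, -33]] = [[-2, -2, -6], [4, 5, 5]].

Y = [[-2, -2, -6], [4, 5, 5]]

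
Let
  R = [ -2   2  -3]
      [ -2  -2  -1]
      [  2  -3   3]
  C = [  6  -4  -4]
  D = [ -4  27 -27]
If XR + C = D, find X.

X = [[4, -4, -5]]

XR = D − C = [[-10, 31, -23]].
R is on the right of X, so right-multiply by R⁻¹: X = (D − C)R⁻¹.
det R = -4; the adjugate gives R⁻¹ = [[9/4, -3/4, 2], [-1, 0, -1], [-5/2, 1/2, -2]].
X = (D − C)R⁻¹ = [[4, -4, -5]].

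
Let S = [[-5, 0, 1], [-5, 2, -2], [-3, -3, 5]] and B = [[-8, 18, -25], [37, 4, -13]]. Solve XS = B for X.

Right-multiplying both sides by S⁻¹ gives X = BS⁻¹.
det S = 1; the adjugate gives S⁻¹ = [[4, -3, -2], [31, -22, -15], [21, -15, -10]].
X = BS⁻¹ = [[-8, 18, -25], [37, 4, -13]] · [[4, -3, -2], [31, -22, -15], [21, -15, -10]] = [[1, 3, -4], [-1, -4, -4]].

X = [[1, 3, -4], [-1, -4, -4]]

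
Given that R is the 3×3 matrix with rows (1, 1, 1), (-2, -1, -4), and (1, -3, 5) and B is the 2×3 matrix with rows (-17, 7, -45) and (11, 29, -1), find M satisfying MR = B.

M = [[-4, 4, -5], [5, -6, -6]]

Right-multiplying both sides by R⁻¹ gives M = BR⁻¹.
R has determinant -4; R⁻¹ = [[17/4, 2, 3/4], [-3/2, -1, -1/2], [-7/4, -1, -1/4]].
M = BR⁻¹ = [[-17, 7, -45], [11, 29, -1]] · [[17/4, 2, 3/4], [-3/2, -1, -1/2], [-7/4, -1, -1/4]] = [[-4, 4, -5], [5, -6, -6]].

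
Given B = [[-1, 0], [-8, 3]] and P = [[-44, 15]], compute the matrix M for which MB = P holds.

M = [[4, 5]]

B is on the right of M, so right-multiply by B⁻¹: M = PB⁻¹.
det B = -3; the adjugate gives B⁻¹ = [[-1, 0], [-8/3, 1/3]].
M = PB⁻¹ = [[-44, 15]] · [[-1, 0], [-8/3, 1/3]] = [[4, 5]].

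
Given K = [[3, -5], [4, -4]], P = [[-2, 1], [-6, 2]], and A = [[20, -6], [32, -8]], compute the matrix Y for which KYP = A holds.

Y = [[4, -3], [2, -1]]

Y = K⁻¹AP⁻¹ (apply K⁻¹ on the left and P⁻¹ on the right).
K has determinant 8; K⁻¹ = [[-1/2, 5/8], [-1/2, 3/8]].
P has determinant 2; P⁻¹ = [[1, -1/2], [3, -1]].
K⁻¹A = [[10, -2], [2, 0]].
Y = (K⁻¹A)P⁻¹ = [[4, -3], [2, -1]].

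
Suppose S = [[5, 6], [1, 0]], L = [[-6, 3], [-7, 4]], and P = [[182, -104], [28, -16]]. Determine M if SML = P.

M = [[0, -4], [0, -1]]

Left-multiply by S⁻¹ and right-multiply by L⁻¹: M = S⁻¹PL⁻¹.
det S = -6; the adjugate gives S⁻¹ = [[0, 1], [1/6, -5/6]].
L has determinant -3; L⁻¹ = [[-4/3, 1], [-7/3, 2]].
S⁻¹P = [[28, -16], [7, -4]].
M = (S⁻¹P)L⁻¹ = [[0, -4], [0, -1]].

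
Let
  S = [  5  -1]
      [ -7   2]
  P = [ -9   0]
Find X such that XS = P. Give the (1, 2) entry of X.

-3

S is on the right of X, so right-multiply by S⁻¹: X = PS⁻¹.
det S = 3, so S⁻¹ = [[2/3, 1/3], [7/3, 5/3]].
X = PS⁻¹ = [[-9, 0]] · [[2/3, 1/3], [7/3, 5/3]] = [[-6, -3]].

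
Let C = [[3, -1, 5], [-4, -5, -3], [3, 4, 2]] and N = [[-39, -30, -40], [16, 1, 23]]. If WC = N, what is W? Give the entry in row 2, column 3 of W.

C is on the right of W, so right-multiply by C⁻¹: W = NC⁻¹.
det C = 2, so C⁻¹ = [[1, 11, 14], [-1/2, -9/2, -11/2], [-1/2, -15/2, -19/2]].
W = NC⁻¹ = [[-39, -30, -40], [16, 1, 23]] · [[1, 11, 14], [-1/2, -9/2, -11/2], [-1/2, -15/2, -19/2]] = [[-4, 6, -1], [4, -1, 0]].

0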